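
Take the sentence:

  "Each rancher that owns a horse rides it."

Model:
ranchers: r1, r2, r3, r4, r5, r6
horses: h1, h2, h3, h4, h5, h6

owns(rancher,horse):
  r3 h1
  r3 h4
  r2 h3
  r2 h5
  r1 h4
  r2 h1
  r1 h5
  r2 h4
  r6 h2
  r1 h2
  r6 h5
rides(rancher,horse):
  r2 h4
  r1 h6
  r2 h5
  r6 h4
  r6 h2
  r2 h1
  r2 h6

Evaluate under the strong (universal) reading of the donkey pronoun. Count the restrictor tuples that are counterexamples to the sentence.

"it" takes "a horse" as antecedent — a donkey pronoun bound across the clause boundary.
Strong reading: for every (r,h) with owns(r,h), rides(r,h).
Restrictor pairs: (r1,h2) ✗  (r1,h4) ✗  (r1,h5) ✗  (r2,h1) ✓  (r2,h3) ✗  (r2,h4) ✓  (r2,h5) ✓  (r3,h1) ✗  (r3,h4) ✗  (r6,h2) ✓  (r6,h5) ✗
Counterexamples (restrictor pairs failing the scope): 7.

7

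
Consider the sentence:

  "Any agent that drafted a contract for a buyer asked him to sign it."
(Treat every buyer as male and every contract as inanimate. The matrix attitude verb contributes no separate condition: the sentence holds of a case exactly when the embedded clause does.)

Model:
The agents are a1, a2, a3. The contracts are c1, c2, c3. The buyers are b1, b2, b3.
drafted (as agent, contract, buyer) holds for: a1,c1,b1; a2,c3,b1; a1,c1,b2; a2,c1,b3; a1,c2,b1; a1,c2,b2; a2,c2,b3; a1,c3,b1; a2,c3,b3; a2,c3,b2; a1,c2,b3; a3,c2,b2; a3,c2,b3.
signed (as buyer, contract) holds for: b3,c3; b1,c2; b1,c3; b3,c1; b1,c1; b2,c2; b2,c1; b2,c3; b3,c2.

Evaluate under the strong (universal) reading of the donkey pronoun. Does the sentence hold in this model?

True

"him" takes "a buyer" as antecedent and "it" takes "a contract"; both are donkey pronouns co-varying with the restrictor.
Strong reading: for every (a,c,b) with drafted(a,c,b), signed(b,c).
Restrictor triples: (a1,c1,b1)→signed(b1,c1) ✓  (a1,c1,b2)→signed(b2,c1) ✓  (a1,c2,b1)→signed(b1,c2) ✓  (a1,c2,b2)→signed(b2,c2) ✓  (a1,c2,b3)→signed(b3,c2) ✓  (a1,c3,b1)→signed(b1,c3) ✓  (a2,c1,b3)→signed(b3,c1) ✓  (a2,c2,b3)→signed(b3,c2) ✓  (a2,c3,b1)→signed(b1,c3) ✓  (a2,c3,b2)→signed(b2,c3) ✓  (a2,c3,b3)→signed(b3,c3) ✓  (a3,c2,b2)→signed(b2,c2) ✓  (a3,c2,b3)→signed(b3,c2) ✓
Every restrictor triple satisfies the scope.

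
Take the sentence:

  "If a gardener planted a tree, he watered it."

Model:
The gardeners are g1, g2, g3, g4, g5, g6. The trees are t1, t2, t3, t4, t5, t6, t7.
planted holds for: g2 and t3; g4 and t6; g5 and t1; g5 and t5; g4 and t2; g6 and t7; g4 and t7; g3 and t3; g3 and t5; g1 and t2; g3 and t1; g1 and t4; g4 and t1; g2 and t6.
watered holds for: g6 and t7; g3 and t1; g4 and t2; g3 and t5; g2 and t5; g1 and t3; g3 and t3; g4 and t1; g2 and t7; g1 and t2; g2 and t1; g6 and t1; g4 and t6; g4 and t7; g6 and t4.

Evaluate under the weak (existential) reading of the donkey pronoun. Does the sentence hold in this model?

False

"it" takes "a tree" as antecedent — a donkey pronoun bound across the clause boundary.
Weak reading: every gardener g with some planted-tree has at least one planted-tree t such that watered(g,t).
Per gardener: g1:✓  g2:✗  g3:✓  g4:✓  g5:✗  g6:✓
g2 has no witness among its planted-trees.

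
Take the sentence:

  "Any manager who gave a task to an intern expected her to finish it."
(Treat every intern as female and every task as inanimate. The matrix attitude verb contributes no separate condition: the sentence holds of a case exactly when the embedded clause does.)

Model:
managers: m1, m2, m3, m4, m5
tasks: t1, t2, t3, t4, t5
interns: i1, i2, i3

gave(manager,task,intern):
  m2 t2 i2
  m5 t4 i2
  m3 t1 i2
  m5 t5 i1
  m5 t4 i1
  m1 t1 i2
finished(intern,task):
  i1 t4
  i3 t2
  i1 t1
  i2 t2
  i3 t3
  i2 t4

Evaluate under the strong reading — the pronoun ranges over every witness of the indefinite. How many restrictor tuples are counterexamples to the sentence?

3

"her" takes "an intern" as antecedent and "it" takes "a task"; both are donkey pronouns co-varying with the restrictor.
Strong reading: for every (m,t,i) with gave(m,t,i), finished(i,t).
Restrictor triples: (m1,t1,i2)→finished(i2,t1) ✗  (m2,t2,i2)→finished(i2,t2) ✓  (m3,t1,i2)→finished(i2,t1) ✗  (m5,t4,i1)→finished(i1,t4) ✓  (m5,t4,i2)→finished(i2,t4) ✓  (m5,t5,i1)→finished(i1,t5) ✗
Counterexamples (restrictor triples failing the scope): 3.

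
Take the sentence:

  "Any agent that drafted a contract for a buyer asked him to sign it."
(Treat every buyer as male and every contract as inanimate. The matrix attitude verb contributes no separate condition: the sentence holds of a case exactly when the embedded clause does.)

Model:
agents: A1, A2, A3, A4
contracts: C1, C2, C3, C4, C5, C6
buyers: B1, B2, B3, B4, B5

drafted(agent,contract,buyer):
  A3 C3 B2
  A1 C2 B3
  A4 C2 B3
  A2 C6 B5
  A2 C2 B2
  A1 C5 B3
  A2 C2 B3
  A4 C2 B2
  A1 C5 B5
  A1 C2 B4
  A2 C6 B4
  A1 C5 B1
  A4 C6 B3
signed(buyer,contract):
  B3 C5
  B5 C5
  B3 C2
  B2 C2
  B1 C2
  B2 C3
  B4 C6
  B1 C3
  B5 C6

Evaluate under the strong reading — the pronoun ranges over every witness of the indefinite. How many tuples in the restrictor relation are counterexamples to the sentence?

"him" takes "a buyer" as antecedent and "it" takes "a contract"; both are donkey pronouns co-varying with the restrictor.
Strong reading: for every (a,c,b) with drafted(a,c,b), signed(b,c).
Restrictor triples: (A1,C2,B3)→signed(B3,C2) ✓  (A1,C2,B4)→signed(B4,C2) ✗  (A1,C5,B1)→signed(B1,C5) ✗  (A1,C5,B3)→signed(B3,C5) ✓  (A1,C5,B5)→signed(B5,C5) ✓  (A2,C2,B2)→signed(B2,C2) ✓  (A2,C2,B3)→signed(B3,C2) ✓  (A2,C6,B4)→signed(B4,C6) ✓  (A2,C6,B5)→signed(B5,C6) ✓  (A3,C3,B2)→signed(B2,C3) ✓  (A4,C2,B2)→signed(B2,C2) ✓  (A4,C2,B3)→signed(B3,C2) ✓  (A4,C6,B3)→signed(B3,C6) ✗
Counterexamples (restrictor triples failing the scope): 3.

3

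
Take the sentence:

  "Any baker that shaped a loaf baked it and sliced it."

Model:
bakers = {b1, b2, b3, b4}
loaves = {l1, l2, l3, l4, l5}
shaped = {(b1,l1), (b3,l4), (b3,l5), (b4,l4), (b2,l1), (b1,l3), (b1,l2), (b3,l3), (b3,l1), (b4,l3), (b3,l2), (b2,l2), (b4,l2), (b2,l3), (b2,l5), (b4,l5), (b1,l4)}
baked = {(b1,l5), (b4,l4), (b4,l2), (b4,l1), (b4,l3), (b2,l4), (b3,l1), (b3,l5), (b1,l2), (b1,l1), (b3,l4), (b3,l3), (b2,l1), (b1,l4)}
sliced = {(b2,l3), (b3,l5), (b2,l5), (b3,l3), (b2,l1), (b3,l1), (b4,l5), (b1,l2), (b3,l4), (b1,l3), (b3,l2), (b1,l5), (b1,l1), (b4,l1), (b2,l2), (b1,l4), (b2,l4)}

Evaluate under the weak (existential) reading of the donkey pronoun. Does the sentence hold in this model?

False

"it" takes "a loaf" as antecedent — a donkey pronoun bound across the clause boundary.
Weak reading: every baker b with some shaped-loaf has at least one shaped-loaf l such that baked(b,l) ∧ sliced(b,l).
Per baker: b1:✓  b2:✓  b3:✓  b4:✗
b4 has no witness among its shaped-loaves.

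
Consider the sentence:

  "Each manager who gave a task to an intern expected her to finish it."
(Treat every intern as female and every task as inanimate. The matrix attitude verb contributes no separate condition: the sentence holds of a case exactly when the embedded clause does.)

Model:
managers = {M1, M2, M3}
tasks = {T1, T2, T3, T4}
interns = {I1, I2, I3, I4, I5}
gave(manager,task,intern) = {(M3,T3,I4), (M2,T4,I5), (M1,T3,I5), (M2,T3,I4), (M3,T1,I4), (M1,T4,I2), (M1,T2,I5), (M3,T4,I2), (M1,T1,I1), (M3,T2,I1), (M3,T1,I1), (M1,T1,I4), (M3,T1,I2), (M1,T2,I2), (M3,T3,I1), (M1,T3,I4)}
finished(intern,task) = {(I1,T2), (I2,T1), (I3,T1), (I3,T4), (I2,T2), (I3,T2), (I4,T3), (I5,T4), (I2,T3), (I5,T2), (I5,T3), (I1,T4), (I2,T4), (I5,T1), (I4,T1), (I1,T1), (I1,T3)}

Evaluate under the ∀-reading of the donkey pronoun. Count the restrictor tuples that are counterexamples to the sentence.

0

"her" takes "an intern" as antecedent and "it" takes "a task"; both are donkey pronouns co-varying with the restrictor.
Strong reading: for every (m,t,i) with gave(m,t,i), finished(i,t).
Restrictor triples: (M1,T1,I1)→finished(I1,T1) ✓  (M1,T1,I4)→finished(I4,T1) ✓  (M1,T2,I2)→finished(I2,T2) ✓  (M1,T2,I5)→finished(I5,T2) ✓  (M1,T3,I4)→finished(I4,T3) ✓  (M1,T3,I5)→finished(I5,T3) ✓  (M1,T4,I2)→finished(I2,T4) ✓  (M2,T3,I4)→finished(I4,T3) ✓  (M2,T4,I5)→finished(I5,T4) ✓  (M3,T1,I1)→finished(I1,T1) ✓  (M3,T1,I2)→finished(I2,T1) ✓  (M3,T1,I4)→finished(I4,T1) ✓  (M3,T2,I1)→finished(I1,T2) ✓  (M3,T3,I1)→finished(I1,T3) ✓  (M3,T3,I4)→finished(I4,T3) ✓  (M3,T4,I2)→finished(I2,T4) ✓
Counterexamples (restrictor triples failing the scope): 0.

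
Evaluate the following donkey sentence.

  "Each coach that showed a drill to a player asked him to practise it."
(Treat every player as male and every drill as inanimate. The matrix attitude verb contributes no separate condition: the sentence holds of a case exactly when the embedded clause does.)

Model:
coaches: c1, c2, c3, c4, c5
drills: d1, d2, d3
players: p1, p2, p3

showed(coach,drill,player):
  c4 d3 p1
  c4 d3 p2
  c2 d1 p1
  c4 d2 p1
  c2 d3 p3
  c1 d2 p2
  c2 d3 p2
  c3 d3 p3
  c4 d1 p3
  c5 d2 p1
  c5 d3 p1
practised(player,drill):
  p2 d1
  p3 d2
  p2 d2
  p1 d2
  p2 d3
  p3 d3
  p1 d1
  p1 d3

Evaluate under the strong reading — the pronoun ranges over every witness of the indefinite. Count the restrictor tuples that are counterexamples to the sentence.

"him" takes "a player" as antecedent and "it" takes "a drill"; both are donkey pronouns co-varying with the restrictor.
Strong reading: for every (c,d,p) with showed(c,d,p), practised(p,d).
Restrictor triples: (c1,d2,p2)→practised(p2,d2) ✓  (c2,d1,p1)→practised(p1,d1) ✓  (c2,d3,p2)→practised(p2,d3) ✓  (c2,d3,p3)→practised(p3,d3) ✓  (c3,d3,p3)→practised(p3,d3) ✓  (c4,d1,p3)→practised(p3,d1) ✗  (c4,d2,p1)→practised(p1,d2) ✓  (c4,d3,p1)→practised(p1,d3) ✓  (c4,d3,p2)→practised(p2,d3) ✓  (c5,d2,p1)→practised(p1,d2) ✓  (c5,d3,p1)→practised(p1,d3) ✓
Counterexamples (restrictor triples failing the scope): 1.

1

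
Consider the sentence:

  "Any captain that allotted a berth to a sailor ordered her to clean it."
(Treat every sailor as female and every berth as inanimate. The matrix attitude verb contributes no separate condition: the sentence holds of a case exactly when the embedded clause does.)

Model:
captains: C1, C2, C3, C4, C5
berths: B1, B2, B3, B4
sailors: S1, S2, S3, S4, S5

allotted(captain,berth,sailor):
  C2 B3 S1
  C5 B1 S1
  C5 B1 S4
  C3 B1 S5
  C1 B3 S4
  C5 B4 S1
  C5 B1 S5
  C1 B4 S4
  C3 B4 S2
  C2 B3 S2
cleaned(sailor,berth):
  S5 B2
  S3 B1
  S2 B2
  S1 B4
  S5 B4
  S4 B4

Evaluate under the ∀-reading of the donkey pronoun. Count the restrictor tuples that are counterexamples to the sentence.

8

"her" takes "a sailor" as antecedent and "it" takes "a berth"; both are donkey pronouns co-varying with the restrictor.
Strong reading: for every (c,b,s) with allotted(c,b,s), cleaned(s,b).
Restrictor triples: (C1,B3,S4)→cleaned(S4,B3) ✗  (C1,B4,S4)→cleaned(S4,B4) ✓  (C2,B3,S1)→cleaned(S1,B3) ✗  (C2,B3,S2)→cleaned(S2,B3) ✗  (C3,B1,S5)→cleaned(S5,B1) ✗  (C3,B4,S2)→cleaned(S2,B4) ✗  (C5,B1,S1)→cleaned(S1,B1) ✗  (C5,B1,S4)→cleaned(S4,B1) ✗  (C5,B1,S5)→cleaned(S5,B1) ✗  (C5,B4,S1)→cleaned(S1,B4) ✓
Counterexamples (restrictor triples failing the scope): 8.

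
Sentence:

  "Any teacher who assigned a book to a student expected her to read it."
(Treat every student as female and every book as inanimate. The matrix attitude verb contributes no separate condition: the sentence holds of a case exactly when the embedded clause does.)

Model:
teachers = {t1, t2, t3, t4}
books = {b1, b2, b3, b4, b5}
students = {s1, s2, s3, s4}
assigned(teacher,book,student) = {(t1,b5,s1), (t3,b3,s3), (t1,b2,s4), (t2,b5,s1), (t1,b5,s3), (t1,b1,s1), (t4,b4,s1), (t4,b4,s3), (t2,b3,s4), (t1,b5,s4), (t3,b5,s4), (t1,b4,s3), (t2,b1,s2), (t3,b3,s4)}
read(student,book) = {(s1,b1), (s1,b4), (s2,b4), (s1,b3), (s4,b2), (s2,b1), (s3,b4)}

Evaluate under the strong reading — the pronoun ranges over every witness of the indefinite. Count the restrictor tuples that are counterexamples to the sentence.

8

"her" takes "a student" as antecedent and "it" takes "a book"; both are donkey pronouns co-varying with the restrictor.
Strong reading: for every (t,b,s) with assigned(t,b,s), read(s,b).
Restrictor triples: (t1,b1,s1)→read(s1,b1) ✓  (t1,b2,s4)→read(s4,b2) ✓  (t1,b4,s3)→read(s3,b4) ✓  (t1,b5,s1)→read(s1,b5) ✗  (t1,b5,s3)→read(s3,b5) ✗  (t1,b5,s4)→read(s4,b5) ✗  (t2,b1,s2)→read(s2,b1) ✓  (t2,b3,s4)→read(s4,b3) ✗  (t2,b5,s1)→read(s1,b5) ✗  (t3,b3,s3)→read(s3,b3) ✗  (t3,b3,s4)→read(s4,b3) ✗  (t3,b5,s4)→read(s4,b5) ✗  (t4,b4,s1)→read(s1,b4) ✓  (t4,b4,s3)→read(s3,b4) ✓
Counterexamples (restrictor triples failing the scope): 8.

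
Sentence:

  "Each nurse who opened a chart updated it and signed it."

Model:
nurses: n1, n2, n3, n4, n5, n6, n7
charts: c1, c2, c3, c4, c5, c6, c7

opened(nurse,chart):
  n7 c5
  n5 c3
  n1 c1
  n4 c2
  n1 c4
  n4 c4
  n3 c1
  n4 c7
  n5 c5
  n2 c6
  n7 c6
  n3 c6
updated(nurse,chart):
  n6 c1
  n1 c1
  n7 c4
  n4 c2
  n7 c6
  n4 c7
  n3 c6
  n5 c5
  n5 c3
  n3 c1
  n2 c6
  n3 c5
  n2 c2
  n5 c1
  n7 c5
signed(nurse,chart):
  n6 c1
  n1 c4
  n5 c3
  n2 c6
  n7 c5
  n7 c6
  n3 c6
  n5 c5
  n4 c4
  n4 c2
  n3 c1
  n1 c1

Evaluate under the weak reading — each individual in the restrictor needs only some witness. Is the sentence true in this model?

True

"it" takes "a chart" as antecedent — a donkey pronoun bound across the clause boundary.
Weak reading: every nurse n with some opened-chart has at least one opened-chart c such that updated(n,c) ∧ signed(n,c).
Per nurse: n1:✓  n2:✓  n3:✓  n4:✓  n5:✓  n7:✓
Every nurse in the restrictor has a witness.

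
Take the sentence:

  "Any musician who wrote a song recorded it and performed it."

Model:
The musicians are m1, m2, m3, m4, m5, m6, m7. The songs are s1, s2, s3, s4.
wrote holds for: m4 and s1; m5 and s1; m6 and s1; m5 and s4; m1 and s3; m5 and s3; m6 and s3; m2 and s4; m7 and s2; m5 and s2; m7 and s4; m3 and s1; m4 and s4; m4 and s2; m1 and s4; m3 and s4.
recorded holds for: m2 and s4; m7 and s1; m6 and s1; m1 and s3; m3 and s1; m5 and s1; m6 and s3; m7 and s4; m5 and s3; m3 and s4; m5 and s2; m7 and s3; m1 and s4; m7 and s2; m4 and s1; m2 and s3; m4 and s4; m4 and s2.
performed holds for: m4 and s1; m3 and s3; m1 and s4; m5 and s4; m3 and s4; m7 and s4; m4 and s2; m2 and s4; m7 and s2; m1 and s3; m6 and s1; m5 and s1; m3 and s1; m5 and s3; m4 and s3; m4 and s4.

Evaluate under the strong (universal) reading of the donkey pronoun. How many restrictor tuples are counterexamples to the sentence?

"it" takes "a song" as antecedent — a donkey pronoun bound across the clause boundary.
Strong reading: for every (m,s) with wrote(m,s), recorded(m,s) ∧ performed(m,s).
Restrictor pairs: (m1,s3) ✓  (m1,s4) ✓  (m2,s4) ✓  (m3,s1) ✓  (m3,s4) ✓  (m4,s1) ✓  (m4,s2) ✓  (m4,s4) ✓  (m5,s1) ✓  (m5,s2) ✗  (m5,s3) ✓  (m5,s4) ✗  (m6,s1) ✓  (m6,s3) ✗  (m7,s2) ✓  (m7,s4) ✓
Counterexamples (restrictor pairs failing the scope): 3.

3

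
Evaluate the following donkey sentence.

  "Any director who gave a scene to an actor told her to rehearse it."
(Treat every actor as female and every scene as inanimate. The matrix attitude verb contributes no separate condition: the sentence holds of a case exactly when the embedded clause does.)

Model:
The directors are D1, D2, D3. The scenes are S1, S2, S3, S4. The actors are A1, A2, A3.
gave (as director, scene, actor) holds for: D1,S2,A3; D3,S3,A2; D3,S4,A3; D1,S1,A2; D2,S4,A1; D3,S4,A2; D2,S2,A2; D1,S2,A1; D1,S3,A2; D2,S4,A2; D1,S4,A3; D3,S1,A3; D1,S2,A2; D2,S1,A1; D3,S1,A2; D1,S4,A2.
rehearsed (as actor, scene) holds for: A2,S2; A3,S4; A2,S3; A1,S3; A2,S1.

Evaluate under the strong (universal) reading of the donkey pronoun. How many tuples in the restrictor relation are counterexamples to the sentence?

8

"her" takes "an actor" as antecedent and "it" takes "a scene"; both are donkey pronouns co-varying with the restrictor.
Strong reading: for every (d,s,a) with gave(d,s,a), rehearsed(a,s).
Restrictor triples: (D1,S1,A2)→rehearsed(A2,S1) ✓  (D1,S2,A1)→rehearsed(A1,S2) ✗  (D1,S2,A2)→rehearsed(A2,S2) ✓  (D1,S2,A3)→rehearsed(A3,S2) ✗  (D1,S3,A2)→rehearsed(A2,S3) ✓  (D1,S4,A2)→rehearsed(A2,S4) ✗  (D1,S4,A3)→rehearsed(A3,S4) ✓  (D2,S1,A1)→rehearsed(A1,S1) ✗  (D2,S2,A2)→rehearsed(A2,S2) ✓  (D2,S4,A1)→rehearsed(A1,S4) ✗  (D2,S4,A2)→rehearsed(A2,S4) ✗  (D3,S1,A2)→rehearsed(A2,S1) ✓  (D3,S1,A3)→rehearsed(A3,S1) ✗  (D3,S3,A2)→rehearsed(A2,S3) ✓  (D3,S4,A2)→rehearsed(A2,S4) ✗  (D3,S4,A3)→rehearsed(A3,S4) ✓
Counterexamples (restrictor triples failing the scope): 8.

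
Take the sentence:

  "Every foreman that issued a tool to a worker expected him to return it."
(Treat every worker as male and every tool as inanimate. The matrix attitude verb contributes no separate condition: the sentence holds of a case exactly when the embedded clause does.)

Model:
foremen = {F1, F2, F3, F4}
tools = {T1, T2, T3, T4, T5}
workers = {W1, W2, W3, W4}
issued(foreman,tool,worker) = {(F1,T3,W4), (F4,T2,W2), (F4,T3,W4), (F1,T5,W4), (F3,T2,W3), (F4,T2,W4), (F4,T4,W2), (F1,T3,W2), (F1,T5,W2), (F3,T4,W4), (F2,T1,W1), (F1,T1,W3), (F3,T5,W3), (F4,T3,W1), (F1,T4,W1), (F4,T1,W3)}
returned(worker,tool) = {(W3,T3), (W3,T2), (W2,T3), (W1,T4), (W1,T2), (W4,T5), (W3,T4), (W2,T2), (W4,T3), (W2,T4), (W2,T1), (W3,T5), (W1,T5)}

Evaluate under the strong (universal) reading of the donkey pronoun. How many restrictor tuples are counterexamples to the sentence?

"him" takes "a worker" as antecedent and "it" takes "a tool"; both are donkey pronouns co-varying with the restrictor.
Strong reading: for every (f,t,w) with issued(f,t,w), returned(w,t).
Restrictor triples: (F1,T1,W3)→returned(W3,T1) ✗  (F1,T3,W2)→returned(W2,T3) ✓  (F1,T3,W4)→returned(W4,T3) ✓  (F1,T4,W1)→returned(W1,T4) ✓  (F1,T5,W2)→returned(W2,T5) ✗  (F1,T5,W4)→returned(W4,T5) ✓  (F2,T1,W1)→returned(W1,T1) ✗  (F3,T2,W3)→returned(W3,T2) ✓  (F3,T4,W4)→returned(W4,T4) ✗  (F3,T5,W3)→returned(W3,T5) ✓  (F4,T1,W3)→returned(W3,T1) ✗  (F4,T2,W2)→returned(W2,T2) ✓  (F4,T2,W4)→returned(W4,T2) ✗  (F4,T3,W1)→returned(W1,T3) ✗  (F4,T3,W4)→returned(W4,T3) ✓  (F4,T4,W2)→returned(W2,T4) ✓
Counterexamples (restrictor triples failing the scope): 7.

7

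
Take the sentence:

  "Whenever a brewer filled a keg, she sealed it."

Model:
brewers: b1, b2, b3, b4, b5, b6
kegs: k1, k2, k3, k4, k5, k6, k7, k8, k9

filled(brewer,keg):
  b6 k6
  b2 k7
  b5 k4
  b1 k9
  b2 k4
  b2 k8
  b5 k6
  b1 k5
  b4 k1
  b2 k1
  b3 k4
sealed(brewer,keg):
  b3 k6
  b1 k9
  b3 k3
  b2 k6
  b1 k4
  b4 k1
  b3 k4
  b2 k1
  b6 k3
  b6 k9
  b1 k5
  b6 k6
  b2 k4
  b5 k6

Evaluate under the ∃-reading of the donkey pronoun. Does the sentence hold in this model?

True

"it" takes "a keg" as antecedent — a donkey pronoun bound across the clause boundary.
Weak reading: every brewer b with some filled-keg has at least one filled-keg k such that sealed(b,k).
Per brewer: b1:✓  b2:✓  b3:✓  b4:✓  b5:✓  b6:✓
Every brewer in the restrictor has a witness.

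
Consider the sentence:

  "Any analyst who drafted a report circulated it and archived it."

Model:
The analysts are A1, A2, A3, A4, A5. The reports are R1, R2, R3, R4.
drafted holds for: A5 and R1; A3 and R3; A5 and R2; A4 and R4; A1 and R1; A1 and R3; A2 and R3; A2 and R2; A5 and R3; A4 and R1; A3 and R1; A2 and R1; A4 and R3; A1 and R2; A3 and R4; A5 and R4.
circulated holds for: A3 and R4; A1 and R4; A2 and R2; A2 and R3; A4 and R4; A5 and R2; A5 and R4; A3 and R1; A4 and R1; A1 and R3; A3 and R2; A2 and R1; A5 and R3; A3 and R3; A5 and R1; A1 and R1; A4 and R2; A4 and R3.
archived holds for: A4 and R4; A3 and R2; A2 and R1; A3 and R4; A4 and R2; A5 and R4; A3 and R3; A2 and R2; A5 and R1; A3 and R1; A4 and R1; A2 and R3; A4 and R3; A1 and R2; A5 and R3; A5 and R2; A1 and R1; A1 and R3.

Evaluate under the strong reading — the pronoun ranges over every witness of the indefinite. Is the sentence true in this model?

"it" takes "a report" as antecedent — a donkey pronoun bound across the clause boundary.
Strong reading: for every (a,r) with drafted(a,r), circulated(a,r) ∧ archived(a,r).
Restrictor pairs: (A1,R1) ✓  (A1,R2) ✗  (A1,R3) ✓  (A2,R1) ✓  (A2,R2) ✓  (A2,R3) ✓  (A3,R1) ✓  (A3,R3) ✓  (A3,R4) ✓  (A4,R1) ✓  (A4,R3) ✓  (A4,R4) ✓  (A5,R1) ✓  (A5,R2) ✓  (A5,R3) ✓  (A5,R4) ✓
Counterexample: (A1,R2) is in drafted but fails the scope.

False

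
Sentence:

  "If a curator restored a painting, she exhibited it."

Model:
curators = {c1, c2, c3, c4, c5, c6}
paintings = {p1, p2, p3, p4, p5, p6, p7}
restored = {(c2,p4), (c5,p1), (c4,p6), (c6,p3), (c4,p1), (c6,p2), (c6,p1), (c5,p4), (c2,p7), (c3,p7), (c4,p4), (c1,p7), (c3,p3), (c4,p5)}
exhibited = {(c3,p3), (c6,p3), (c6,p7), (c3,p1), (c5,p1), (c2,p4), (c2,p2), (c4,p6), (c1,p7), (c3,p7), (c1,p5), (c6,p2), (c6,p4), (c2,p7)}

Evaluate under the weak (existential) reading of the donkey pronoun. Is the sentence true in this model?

"it" takes "a painting" as antecedent — a donkey pronoun bound across the clause boundary.
Weak reading: every curator c with some restored-painting has at least one restored-painting p such that exhibited(c,p).
Per curator: c1:✓  c2:✓  c3:✓  c4:✓  c5:✓  c6:✓
Every curator in the restrictor has a witness.

True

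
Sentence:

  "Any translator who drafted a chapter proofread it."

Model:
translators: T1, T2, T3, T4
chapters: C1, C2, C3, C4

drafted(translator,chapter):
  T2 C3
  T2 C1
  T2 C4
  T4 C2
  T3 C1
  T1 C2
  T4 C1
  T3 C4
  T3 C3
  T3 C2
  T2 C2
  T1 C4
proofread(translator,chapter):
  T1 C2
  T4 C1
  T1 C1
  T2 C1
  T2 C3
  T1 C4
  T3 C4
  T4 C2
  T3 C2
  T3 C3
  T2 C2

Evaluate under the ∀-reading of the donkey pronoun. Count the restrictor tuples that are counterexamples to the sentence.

"it" takes "a chapter" as antecedent — a donkey pronoun bound across the clause boundary.
Strong reading: for every (t,c) with drafted(t,c), proofread(t,c).
Restrictor pairs: (T1,C2) ✓  (T1,C4) ✓  (T2,C1) ✓  (T2,C2) ✓  (T2,C3) ✓  (T2,C4) ✗  (T3,C1) ✗  (T3,C2) ✓  (T3,C3) ✓  (T3,C4) ✓  (T4,C1) ✓  (T4,C2) ✓
Counterexamples (restrictor pairs failing the scope): 2.

2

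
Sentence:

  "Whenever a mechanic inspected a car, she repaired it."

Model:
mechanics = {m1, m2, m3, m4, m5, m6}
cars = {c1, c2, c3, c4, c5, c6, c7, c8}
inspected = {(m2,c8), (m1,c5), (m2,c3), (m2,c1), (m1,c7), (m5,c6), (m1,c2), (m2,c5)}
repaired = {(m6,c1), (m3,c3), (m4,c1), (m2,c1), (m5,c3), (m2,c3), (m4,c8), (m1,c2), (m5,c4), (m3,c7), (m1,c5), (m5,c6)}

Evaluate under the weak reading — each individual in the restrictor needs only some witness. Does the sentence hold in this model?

"it" takes "a car" as antecedent — a donkey pronoun bound across the clause boundary.
Weak reading: every mechanic m with some inspected-car has at least one inspected-car c such that repaired(m,c).
Per mechanic: m1:✓  m2:✓  m5:✓
Every mechanic in the restrictor has a witness.

True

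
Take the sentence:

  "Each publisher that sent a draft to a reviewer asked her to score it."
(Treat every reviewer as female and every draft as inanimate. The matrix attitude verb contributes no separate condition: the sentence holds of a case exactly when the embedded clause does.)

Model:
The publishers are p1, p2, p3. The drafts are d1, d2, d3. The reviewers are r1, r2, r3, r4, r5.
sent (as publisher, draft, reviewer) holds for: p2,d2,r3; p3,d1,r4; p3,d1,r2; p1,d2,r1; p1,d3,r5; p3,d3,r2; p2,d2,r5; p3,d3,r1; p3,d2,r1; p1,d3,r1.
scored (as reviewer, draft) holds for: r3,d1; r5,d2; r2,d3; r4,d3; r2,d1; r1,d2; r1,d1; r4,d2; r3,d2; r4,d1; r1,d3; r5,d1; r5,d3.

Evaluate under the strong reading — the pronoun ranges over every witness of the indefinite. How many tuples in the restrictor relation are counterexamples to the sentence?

"her" takes "a reviewer" as antecedent and "it" takes "a draft"; both are donkey pronouns co-varying with the restrictor.
Strong reading: for every (p,d,r) with sent(p,d,r), scored(r,d).
Restrictor triples: (p1,d2,r1)→scored(r1,d2) ✓  (p1,d3,r1)→scored(r1,d3) ✓  (p1,d3,r5)→scored(r5,d3) ✓  (p2,d2,r3)→scored(r3,d2) ✓  (p2,d2,r5)→scored(r5,d2) ✓  (p3,d1,r2)→scored(r2,d1) ✓  (p3,d1,r4)→scored(r4,d1) ✓  (p3,d2,r1)→scored(r1,d2) ✓  (p3,d3,r1)→scored(r1,d3) ✓  (p3,d3,r2)→scored(r2,d3) ✓
Counterexamples (restrictor triples failing the scope): 0.

0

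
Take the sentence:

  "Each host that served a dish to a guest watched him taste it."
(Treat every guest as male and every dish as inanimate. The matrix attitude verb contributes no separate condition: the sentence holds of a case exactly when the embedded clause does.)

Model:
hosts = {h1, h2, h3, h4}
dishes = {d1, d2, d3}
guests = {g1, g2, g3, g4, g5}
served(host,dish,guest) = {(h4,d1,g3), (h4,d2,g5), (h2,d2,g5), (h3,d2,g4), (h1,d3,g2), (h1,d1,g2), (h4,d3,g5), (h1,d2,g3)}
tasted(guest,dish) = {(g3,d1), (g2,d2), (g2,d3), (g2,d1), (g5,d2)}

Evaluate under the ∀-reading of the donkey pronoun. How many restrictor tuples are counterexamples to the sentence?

"him" takes "a guest" as antecedent and "it" takes "a dish"; both are donkey pronouns co-varying with the restrictor.
Strong reading: for every (h,d,g) with served(h,d,g), tasted(g,d).
Restrictor triples: (h1,d1,g2)→tasted(g2,d1) ✓  (h1,d2,g3)→tasted(g3,d2) ✗  (h1,d3,g2)→tasted(g2,d3) ✓  (h2,d2,g5)→tasted(g5,d2) ✓  (h3,d2,g4)→tasted(g4,d2) ✗  (h4,d1,g3)→tasted(g3,d1) ✓  (h4,d2,g5)→tasted(g5,d2) ✓  (h4,d3,g5)→tasted(g5,d3) ✗
Counterexamples (restrictor triples failing the scope): 3.

3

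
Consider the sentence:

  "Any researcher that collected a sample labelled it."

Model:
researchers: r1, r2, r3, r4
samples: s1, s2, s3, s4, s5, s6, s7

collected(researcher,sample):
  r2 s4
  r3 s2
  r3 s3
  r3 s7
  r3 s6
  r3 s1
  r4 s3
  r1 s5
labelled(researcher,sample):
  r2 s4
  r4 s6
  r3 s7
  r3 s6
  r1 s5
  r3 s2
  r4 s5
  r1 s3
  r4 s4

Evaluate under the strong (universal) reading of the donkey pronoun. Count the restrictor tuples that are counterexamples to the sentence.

3

"it" takes "a sample" as antecedent — a donkey pronoun bound across the clause boundary.
Strong reading: for every (r,s) with collected(r,s), labelled(r,s).
Restrictor pairs: (r1,s5) ✓  (r2,s4) ✓  (r3,s1) ✗  (r3,s2) ✓  (r3,s3) ✗  (r3,s6) ✓  (r3,s7) ✓  (r4,s3) ✗
Counterexamples (restrictor pairs failing the scope): 3.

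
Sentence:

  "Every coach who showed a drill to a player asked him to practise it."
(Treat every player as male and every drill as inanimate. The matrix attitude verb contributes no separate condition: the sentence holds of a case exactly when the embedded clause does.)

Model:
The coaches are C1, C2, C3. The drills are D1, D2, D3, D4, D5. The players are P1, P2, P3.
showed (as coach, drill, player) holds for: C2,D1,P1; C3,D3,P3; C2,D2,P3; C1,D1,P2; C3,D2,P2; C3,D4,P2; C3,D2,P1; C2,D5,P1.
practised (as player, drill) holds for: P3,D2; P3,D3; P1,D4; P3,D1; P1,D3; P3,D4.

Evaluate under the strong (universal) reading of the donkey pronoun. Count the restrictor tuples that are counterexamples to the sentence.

6

"him" takes "a player" as antecedent and "it" takes "a drill"; both are donkey pronouns co-varying with the restrictor.
Strong reading: for every (c,d,p) with showed(c,d,p), practised(p,d).
Restrictor triples: (C1,D1,P2)→practised(P2,D1) ✗  (C2,D1,P1)→practised(P1,D1) ✗  (C2,D2,P3)→practised(P3,D2) ✓  (C2,D5,P1)→practised(P1,D5) ✗  (C3,D2,P1)→practised(P1,D2) ✗  (C3,D2,P2)→practised(P2,D2) ✗  (C3,D3,P3)→practised(P3,D3) ✓  (C3,D4,P2)→practised(P2,D4) ✗
Counterexamples (restrictor triples failing the scope): 6.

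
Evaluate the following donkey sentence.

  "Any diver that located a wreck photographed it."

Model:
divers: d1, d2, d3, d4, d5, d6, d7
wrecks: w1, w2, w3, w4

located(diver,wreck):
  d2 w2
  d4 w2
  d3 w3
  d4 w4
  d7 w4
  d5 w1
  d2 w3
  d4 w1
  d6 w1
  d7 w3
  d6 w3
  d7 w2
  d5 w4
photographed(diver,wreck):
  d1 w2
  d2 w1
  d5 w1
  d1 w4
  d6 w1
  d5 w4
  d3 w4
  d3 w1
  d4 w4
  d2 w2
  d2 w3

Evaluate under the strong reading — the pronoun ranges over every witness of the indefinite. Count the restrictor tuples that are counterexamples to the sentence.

"it" takes "a wreck" as antecedent — a donkey pronoun bound across the clause boundary.
Strong reading: for every (d,w) with located(d,w), photographed(d,w).
Restrictor pairs: (d2,w2) ✓  (d2,w3) ✓  (d3,w3) ✗  (d4,w1) ✗  (d4,w2) ✗  (d4,w4) ✓  (d5,w1) ✓  (d5,w4) ✓  (d6,w1) ✓  (d6,w3) ✗  (d7,w2) ✗  (d7,w3) ✗  (d7,w4) ✗
Counterexamples (restrictor pairs failing the scope): 7.

7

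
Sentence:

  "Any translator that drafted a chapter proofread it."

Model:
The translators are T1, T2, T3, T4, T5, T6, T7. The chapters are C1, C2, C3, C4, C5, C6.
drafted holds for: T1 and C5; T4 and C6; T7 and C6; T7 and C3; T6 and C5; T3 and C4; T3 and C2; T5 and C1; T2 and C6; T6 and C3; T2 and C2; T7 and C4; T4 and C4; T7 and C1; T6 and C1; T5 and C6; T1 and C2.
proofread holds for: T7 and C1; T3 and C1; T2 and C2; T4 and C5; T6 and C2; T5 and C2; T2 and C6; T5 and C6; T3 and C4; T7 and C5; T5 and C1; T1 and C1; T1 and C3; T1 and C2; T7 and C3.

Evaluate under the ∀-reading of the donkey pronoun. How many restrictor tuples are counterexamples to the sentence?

"it" takes "a chapter" as antecedent — a donkey pronoun bound across the clause boundary.
Strong reading: for every (t,c) with drafted(t,c), proofread(t,c).
Restrictor pairs: (T1,C2) ✓  (T1,C5) ✗  (T2,C2) ✓  (T2,C6) ✓  (T3,C2) ✗  (T3,C4) ✓  (T4,C4) ✗  (T4,C6) ✗  (T5,C1) ✓  (T5,C6) ✓  (T6,C1) ✗  (T6,C3) ✗  (T6,C5) ✗  (T7,C1) ✓  (T7,C3) ✓  (T7,C4) ✗  (T7,C6) ✗
Counterexamples (restrictor pairs failing the scope): 9.

9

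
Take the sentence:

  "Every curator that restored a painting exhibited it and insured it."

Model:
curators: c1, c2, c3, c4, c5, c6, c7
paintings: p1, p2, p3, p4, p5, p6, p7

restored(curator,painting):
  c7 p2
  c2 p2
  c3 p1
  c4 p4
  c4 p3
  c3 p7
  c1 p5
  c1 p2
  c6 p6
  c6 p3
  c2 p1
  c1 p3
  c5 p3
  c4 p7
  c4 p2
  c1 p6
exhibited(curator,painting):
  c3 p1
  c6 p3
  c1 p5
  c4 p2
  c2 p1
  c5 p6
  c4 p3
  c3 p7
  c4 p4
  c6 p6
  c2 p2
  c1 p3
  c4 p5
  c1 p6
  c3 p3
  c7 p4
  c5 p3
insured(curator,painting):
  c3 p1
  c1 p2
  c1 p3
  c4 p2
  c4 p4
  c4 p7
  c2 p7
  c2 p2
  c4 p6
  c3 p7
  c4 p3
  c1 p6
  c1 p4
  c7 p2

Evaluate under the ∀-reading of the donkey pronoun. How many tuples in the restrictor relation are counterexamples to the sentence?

"it" takes "a painting" as antecedent — a donkey pronoun bound across the clause boundary.
Strong reading: for every (c,p) with restored(c,p), exhibited(c,p) ∧ insured(c,p).
Restrictor pairs: (c1,p2) ✗  (c1,p3) ✓  (c1,p5) ✗  (c1,p6) ✓  (c2,p1) ✗  (c2,p2) ✓  (c3,p1) ✓  (c3,p7) ✓  (c4,p2) ✓  (c4,p3) ✓  (c4,p4) ✓  (c4,p7) ✗  (c5,p3) ✗  (c6,p3) ✗  (c6,p6) ✗  (c7,p2) ✗
Counterexamples (restrictor pairs failing the scope): 8.

8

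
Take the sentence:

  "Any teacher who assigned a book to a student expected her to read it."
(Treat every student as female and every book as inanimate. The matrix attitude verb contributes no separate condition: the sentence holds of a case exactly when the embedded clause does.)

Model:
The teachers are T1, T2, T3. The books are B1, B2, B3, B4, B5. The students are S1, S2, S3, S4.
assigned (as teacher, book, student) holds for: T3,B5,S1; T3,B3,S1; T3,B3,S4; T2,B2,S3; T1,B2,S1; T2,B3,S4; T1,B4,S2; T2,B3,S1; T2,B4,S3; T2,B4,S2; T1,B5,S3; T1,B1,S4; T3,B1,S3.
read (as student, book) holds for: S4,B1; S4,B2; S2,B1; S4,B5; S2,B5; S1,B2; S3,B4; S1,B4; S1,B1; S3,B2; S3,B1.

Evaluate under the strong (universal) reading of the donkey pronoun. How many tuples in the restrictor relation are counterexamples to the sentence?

8

"her" takes "a student" as antecedent and "it" takes "a book"; both are donkey pronouns co-varying with the restrictor.
Strong reading: for every (t,b,s) with assigned(t,b,s), read(s,b).
Restrictor triples: (T1,B1,S4)→read(S4,B1) ✓  (T1,B2,S1)→read(S1,B2) ✓  (T1,B4,S2)→read(S2,B4) ✗  (T1,B5,S3)→read(S3,B5) ✗  (T2,B2,S3)→read(S3,B2) ✓  (T2,B3,S1)→read(S1,B3) ✗  (T2,B3,S4)→read(S4,B3) ✗  (T2,B4,S2)→read(S2,B4) ✗  (T2,B4,S3)→read(S3,B4) ✓  (T3,B1,S3)→read(S3,B1) ✓  (T3,B3,S1)→read(S1,B3) ✗  (T3,B3,S4)→read(S4,B3) ✗  (T3,B5,S1)→read(S1,B5) ✗
Counterexamples (restrictor triples failing the scope): 8.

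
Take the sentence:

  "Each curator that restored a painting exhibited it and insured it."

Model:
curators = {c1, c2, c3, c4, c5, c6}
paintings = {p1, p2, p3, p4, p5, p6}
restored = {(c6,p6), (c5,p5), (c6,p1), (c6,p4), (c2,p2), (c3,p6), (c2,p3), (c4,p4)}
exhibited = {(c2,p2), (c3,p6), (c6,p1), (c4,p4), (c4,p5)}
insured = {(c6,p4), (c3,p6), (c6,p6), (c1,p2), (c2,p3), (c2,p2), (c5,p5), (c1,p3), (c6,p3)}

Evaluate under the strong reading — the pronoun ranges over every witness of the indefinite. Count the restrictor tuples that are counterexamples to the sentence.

6

"it" takes "a painting" as antecedent — a donkey pronoun bound across the clause boundary.
Strong reading: for every (c,p) with restored(c,p), exhibited(c,p) ∧ insured(c,p).
Restrictor pairs: (c2,p2) ✓  (c2,p3) ✗  (c3,p6) ✓  (c4,p4) ✗  (c5,p5) ✗  (c6,p1) ✗  (c6,p4) ✗  (c6,p6) ✗
Counterexamples (restrictor pairs failing the scope): 6.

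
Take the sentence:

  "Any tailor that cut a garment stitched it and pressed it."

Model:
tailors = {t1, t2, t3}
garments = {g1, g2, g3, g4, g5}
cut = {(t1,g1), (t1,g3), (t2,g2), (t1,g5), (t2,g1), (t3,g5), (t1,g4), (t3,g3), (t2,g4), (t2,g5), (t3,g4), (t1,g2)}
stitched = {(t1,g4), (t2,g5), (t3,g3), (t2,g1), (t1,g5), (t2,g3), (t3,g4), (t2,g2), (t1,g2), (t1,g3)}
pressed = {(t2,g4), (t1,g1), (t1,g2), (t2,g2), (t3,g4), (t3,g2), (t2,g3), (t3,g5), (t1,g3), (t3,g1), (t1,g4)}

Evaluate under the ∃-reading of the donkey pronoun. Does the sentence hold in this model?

True

"it" takes "a garment" as antecedent — a donkey pronoun bound across the clause boundary.
Weak reading: every tailor t with some cut-garment has at least one cut-garment g such that stitched(t,g) ∧ pressed(t,g).
Per tailor: t1:✓  t2:✓  t3:✓
Every tailor in the restrictor has a witness.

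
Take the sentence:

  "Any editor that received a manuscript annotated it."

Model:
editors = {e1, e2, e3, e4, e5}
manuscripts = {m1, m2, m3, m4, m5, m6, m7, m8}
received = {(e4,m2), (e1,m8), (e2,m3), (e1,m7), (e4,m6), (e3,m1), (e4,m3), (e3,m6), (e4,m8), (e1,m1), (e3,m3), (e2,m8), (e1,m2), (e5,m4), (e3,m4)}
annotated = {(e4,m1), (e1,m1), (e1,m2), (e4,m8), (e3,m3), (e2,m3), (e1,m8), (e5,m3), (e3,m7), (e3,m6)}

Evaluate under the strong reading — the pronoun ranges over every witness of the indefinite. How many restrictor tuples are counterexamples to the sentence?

8

"it" takes "a manuscript" as antecedent — a donkey pronoun bound across the clause boundary.
Strong reading: for every (e,m) with received(e,m), annotated(e,m).
Restrictor pairs: (e1,m1) ✓  (e1,m2) ✓  (e1,m7) ✗  (e1,m8) ✓  (e2,m3) ✓  (e2,m8) ✗  (e3,m1) ✗  (e3,m3) ✓  (e3,m4) ✗  (e3,m6) ✓  (e4,m2) ✗  (e4,m3) ✗  (e4,m6) ✗  (e4,m8) ✓  (e5,m4) ✗
Counterexamples (restrictor pairs failing the scope): 8.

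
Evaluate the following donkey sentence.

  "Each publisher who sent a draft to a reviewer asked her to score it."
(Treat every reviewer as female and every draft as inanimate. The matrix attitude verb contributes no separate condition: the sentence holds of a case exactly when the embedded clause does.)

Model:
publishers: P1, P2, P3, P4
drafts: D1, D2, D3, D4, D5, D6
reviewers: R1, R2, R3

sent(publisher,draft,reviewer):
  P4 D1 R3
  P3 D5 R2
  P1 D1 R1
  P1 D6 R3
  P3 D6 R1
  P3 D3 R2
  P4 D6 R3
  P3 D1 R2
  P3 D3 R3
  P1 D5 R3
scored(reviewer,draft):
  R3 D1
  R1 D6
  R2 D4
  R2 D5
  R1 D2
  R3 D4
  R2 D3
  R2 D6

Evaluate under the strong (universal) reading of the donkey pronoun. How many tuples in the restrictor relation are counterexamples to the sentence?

"her" takes "a reviewer" as antecedent and "it" takes "a draft"; both are donkey pronouns co-varying with the restrictor.
Strong reading: for every (p,d,r) with sent(p,d,r), scored(r,d).
Restrictor triples: (P1,D1,R1)→scored(R1,D1) ✗  (P1,D5,R3)→scored(R3,D5) ✗  (P1,D6,R3)→scored(R3,D6) ✗  (P3,D1,R2)→scored(R2,D1) ✗  (P3,D3,R2)→scored(R2,D3) ✓  (P3,D3,R3)→scored(R3,D3) ✗  (P3,D5,R2)→scored(R2,D5) ✓  (P3,D6,R1)→scored(R1,D6) ✓  (P4,D1,R3)→scored(R3,D1) ✓  (P4,D6,R3)→scored(R3,D6) ✗
Counterexamples (restrictor triples failing the scope): 6.

6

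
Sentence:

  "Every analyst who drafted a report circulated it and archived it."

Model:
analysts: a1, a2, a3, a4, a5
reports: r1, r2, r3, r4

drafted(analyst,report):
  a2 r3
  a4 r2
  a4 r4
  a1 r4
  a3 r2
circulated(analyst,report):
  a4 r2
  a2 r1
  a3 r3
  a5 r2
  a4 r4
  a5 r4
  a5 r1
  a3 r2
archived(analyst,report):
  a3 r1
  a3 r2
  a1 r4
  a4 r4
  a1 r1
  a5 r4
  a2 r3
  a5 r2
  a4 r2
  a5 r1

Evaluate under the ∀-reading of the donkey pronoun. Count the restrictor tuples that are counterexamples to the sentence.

2

"it" takes "a report" as antecedent — a donkey pronoun bound across the clause boundary.
Strong reading: for every (a,r) with drafted(a,r), circulated(a,r) ∧ archived(a,r).
Restrictor pairs: (a1,r4) ✗  (a2,r3) ✗  (a3,r2) ✓  (a4,r2) ✓  (a4,r4) ✓
Counterexamples (restrictor pairs failing the scope): 2.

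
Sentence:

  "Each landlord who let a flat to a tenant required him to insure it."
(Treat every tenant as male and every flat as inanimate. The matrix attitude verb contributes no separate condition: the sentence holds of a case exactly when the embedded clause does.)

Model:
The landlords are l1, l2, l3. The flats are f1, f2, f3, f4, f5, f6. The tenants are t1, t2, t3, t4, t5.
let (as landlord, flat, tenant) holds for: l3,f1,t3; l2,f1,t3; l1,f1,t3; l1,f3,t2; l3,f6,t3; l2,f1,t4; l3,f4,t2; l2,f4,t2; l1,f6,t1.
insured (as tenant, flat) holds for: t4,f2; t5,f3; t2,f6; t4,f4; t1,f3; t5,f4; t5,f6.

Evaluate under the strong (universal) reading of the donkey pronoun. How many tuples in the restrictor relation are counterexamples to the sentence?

"him" takes "a tenant" as antecedent and "it" takes "a flat"; both are donkey pronouns co-varying with the restrictor.
Strong reading: for every (l,f,t) with let(l,f,t), insured(t,f).
Restrictor triples: (l1,f1,t3)→insured(t3,f1) ✗  (l1,f3,t2)→insured(t2,f3) ✗  (l1,f6,t1)→insured(t1,f6) ✗  (l2,f1,t3)→insured(t3,f1) ✗  (l2,f1,t4)→insured(t4,f1) ✗  (l2,f4,t2)→insured(t2,f4) ✗  (l3,f1,t3)→insured(t3,f1) ✗  (l3,f4,t2)→insured(t2,f4) ✗  (l3,f6,t3)→insured(t3,f6) ✗
Counterexamples (restrictor triples failing the scope): 9.

9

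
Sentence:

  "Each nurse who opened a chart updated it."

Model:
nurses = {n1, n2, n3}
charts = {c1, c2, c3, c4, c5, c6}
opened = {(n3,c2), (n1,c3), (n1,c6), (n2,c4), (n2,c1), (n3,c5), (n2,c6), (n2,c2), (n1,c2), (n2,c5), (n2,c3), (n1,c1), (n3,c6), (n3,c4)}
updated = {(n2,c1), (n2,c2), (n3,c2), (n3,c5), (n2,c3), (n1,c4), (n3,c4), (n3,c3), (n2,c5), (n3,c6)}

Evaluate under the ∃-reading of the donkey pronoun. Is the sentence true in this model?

False

"it" takes "a chart" as antecedent — a donkey pronoun bound across the clause boundary.
Weak reading: every nurse n with some opened-chart has at least one opened-chart c such that updated(n,c).
Per nurse: n1:✗  n2:✓  n3:✓
n1 has no witness among its opened-charts.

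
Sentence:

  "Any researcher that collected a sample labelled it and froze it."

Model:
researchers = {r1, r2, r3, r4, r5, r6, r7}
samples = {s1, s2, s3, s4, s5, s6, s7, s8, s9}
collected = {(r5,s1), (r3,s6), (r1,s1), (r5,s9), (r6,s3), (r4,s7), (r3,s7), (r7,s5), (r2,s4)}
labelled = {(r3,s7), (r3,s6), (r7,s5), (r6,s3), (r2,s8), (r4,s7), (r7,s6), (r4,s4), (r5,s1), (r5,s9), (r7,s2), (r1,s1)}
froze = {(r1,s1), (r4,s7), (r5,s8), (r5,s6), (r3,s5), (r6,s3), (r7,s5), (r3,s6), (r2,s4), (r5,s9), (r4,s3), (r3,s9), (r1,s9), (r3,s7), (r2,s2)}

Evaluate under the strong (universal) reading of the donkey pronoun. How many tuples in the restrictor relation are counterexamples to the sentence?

"it" takes "a sample" as antecedent — a donkey pronoun bound across the clause boundary.
Strong reading: for every (r,s) with collected(r,s), labelled(r,s) ∧ froze(r,s).
Restrictor pairs: (r1,s1) ✓  (r2,s4) ✗  (r3,s6) ✓  (r3,s7) ✓  (r4,s7) ✓  (r5,s1) ✗  (r5,s9) ✓  (r6,s3) ✓  (r7,s5) ✓
Counterexamples (restrictor pairs failing the scope): 2.

2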